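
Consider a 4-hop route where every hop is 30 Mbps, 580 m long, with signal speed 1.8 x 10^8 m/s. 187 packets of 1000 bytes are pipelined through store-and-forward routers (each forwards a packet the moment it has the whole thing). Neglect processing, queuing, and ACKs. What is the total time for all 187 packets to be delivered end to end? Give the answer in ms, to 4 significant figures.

Per-hop transmission t_tx = L/R = 8000/30000000 = 0.266667 ms.
Per-hop propagation t_prop = 580/180000000 = 0.00322222 ms.
Pipeline fill: first packet needs 4·t_tx to clear all hops; remaining 186 packets each add one t_tx.
Total = (4+187-1)·t_tx + 4·t_prop = 190·0.266667 + 4·0.00322222 = 50.68 ms.

50.68 ms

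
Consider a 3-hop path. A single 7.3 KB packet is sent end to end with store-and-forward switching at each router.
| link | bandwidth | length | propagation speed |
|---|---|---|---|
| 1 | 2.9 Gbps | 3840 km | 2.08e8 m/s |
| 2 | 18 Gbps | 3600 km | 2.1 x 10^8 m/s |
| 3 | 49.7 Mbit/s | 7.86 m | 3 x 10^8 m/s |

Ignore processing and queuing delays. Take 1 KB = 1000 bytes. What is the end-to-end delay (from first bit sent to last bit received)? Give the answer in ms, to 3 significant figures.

L = 58400 bits.
Transmission delays (L/R per hop): 0.0201379, 0.00324444, 1.17505 ms; sum = 1.19843 ms.
Propagation delays (d/s per hop): 18.4615, 17.1429, 2.62e-05 ms; sum = 35.6044 ms.
End-to-end = 36.8 ms.

36.8 ms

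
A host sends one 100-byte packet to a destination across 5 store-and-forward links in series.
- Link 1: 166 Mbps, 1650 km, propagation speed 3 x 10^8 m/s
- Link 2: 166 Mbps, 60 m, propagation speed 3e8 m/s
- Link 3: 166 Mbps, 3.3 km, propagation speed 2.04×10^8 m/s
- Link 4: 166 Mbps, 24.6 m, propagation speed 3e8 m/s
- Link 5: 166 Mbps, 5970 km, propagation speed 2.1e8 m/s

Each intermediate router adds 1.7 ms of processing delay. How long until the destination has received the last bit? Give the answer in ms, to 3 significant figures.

40.8 ms

L = 100 × 8 = 800 bits.
Transmission delay per hop = L/R = 800/166000000 = 0.00481928 ms; 5 hops → 0.0240964 ms.
Propagation delays (d/s per hop): 5.5, 0.0002, 0.0161765, 8.2e-05, 28.4286 ms; sum = 33.945 ms.
Processing at 4 router(s): 4 × 1.7 ms = 6.8 ms.
End-to-end = 40.8 ms.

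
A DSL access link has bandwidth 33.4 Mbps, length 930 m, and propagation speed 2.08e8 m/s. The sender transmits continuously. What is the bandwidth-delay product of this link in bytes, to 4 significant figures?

18.67 bytes

Propagation delay = 930 / 208000000 = 4.47115e-06 s.
BDP = R × t_prop = 33400000 × 4.47115e-06 = 149.337 bits.
In bytes: 149.337/8 = 18.67 bytes.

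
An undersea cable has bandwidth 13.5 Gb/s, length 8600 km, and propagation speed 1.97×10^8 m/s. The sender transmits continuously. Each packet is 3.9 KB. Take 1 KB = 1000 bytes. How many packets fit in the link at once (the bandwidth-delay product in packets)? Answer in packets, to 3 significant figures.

Propagation delay = 8600000 / 197000000 = 0.0436548 s.
BDP = R × t_prop = 13500000000 × 0.0436548 = 589340000 bits.
In packets of 31200 bits: 18900 packets.

18900 packets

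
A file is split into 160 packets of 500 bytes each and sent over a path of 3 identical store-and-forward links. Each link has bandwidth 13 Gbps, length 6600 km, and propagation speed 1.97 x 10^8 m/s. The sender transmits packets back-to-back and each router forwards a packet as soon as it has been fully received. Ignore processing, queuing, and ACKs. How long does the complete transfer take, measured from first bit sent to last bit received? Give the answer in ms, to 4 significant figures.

100.6 ms

Per-hop transmission t_tx = L/R = 4000/13000000000 = 0.000307692 ms.
Per-hop propagation t_prop = 6600000/197000000 = 33.5025 ms.
Pipeline fill: first packet needs 3·t_tx to clear all hops; remaining 159 packets each add one t_tx.
Total = (3+160-1)·t_tx + 3·t_prop = 162·0.000307692 + 3·33.5025 = 100.6 ms.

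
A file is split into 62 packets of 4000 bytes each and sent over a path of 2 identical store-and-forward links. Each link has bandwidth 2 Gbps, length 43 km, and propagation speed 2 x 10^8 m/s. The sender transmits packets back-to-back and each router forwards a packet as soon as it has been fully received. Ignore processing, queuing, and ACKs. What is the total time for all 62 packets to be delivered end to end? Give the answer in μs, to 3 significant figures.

1440 μs

Per-hop transmission t_tx = L/R = 32000/2000000000 = 16 μs.
Per-hop propagation t_prop = 43000/200000000 = 215 μs.
Pipeline fill: first packet needs 2·t_tx to clear all hops; remaining 61 packets each add one t_tx.
Total = (2+62-1)·t_tx + 2·t_prop = 63·16 + 2·215 = 1440 μs.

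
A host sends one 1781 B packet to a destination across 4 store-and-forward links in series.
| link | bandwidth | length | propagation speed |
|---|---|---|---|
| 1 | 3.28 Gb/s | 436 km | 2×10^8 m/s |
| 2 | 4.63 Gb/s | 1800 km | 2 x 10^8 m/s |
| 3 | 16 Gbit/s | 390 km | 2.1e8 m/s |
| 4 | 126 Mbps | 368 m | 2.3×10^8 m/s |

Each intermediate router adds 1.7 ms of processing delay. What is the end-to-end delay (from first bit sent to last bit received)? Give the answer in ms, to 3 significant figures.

18.3 ms

L = 1781 × 8 = 14248 bits.
Transmission delays (L/R per hop): 0.0043439, 0.00307732, 0.0008905, 0.113079 ms; sum = 0.121391 ms.
Propagation delays (d/s per hop): 2.18, 9, 1.85714, 0.0016 ms; sum = 13.0387 ms.
Processing at 3 router(s): 3 × 1.7 ms = 5.1 ms.
End-to-end = 18.3 ms.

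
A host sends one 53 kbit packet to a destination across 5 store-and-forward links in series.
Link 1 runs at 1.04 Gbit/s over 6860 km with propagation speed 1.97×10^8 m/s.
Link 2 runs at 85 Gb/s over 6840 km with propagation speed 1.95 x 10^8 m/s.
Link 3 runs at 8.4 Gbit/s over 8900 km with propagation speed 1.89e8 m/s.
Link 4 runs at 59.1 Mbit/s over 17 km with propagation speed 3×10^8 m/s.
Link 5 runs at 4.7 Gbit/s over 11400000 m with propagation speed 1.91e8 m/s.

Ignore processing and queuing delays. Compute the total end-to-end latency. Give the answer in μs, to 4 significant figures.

177700 μs

L = 53000 bits.
Transmission delays (L/R per hop): 50.9615, 0.623529, 6.30952, 896.785, 11.2766 μs; sum = 965.956 μs.
Propagation delays (d/s per hop): 34822.3, 35076.9, 47089.9, 56.6667, 59685.9 μs; sum = 176732 μs.
End-to-end = 177700 μs.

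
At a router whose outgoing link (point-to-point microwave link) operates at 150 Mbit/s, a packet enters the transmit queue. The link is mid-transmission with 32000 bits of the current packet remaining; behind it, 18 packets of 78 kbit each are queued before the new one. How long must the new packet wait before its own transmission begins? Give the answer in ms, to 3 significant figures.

9.57 ms

Each queued packet: L/R = 78000/150000000 = 0.52 ms.
18 queued → 9.36 ms.
Plus remaining 32000 bits of current packet: 0.213333 ms.
Queuing delay = 9.57 ms.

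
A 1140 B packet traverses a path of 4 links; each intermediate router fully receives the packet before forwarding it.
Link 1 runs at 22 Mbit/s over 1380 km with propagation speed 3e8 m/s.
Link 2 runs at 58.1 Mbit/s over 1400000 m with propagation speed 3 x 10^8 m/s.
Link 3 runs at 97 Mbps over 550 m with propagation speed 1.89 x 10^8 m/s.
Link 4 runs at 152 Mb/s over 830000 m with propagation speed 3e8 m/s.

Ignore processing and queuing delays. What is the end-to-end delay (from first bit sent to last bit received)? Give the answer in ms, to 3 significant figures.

12.8 ms

L = 1140 × 8 = 9120 bits.
Transmission delays (L/R per hop): 0.414545, 0.156971, 0.0940206, 0.06 ms; sum = 0.725537 ms.
Propagation delays (d/s per hop): 4.6, 4.66667, 0.00291005, 2.76667 ms; sum = 12.0362 ms.
End-to-end = 12.8 ms.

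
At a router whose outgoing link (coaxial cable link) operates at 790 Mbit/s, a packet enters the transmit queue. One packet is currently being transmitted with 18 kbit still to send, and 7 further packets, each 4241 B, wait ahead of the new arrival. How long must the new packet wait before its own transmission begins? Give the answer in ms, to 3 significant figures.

0.323 ms

Each queued packet: L/R = 33928/790000000 = 0.0429468 ms.
7 queued → 0.300628 ms.
Plus remaining 18000 bits of current packet: 0.0227848 ms.
Queuing delay = 0.323 ms.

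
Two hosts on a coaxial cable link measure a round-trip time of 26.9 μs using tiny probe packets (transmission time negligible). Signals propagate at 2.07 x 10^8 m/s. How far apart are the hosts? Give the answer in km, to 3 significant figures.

One-way propagation = RTT/2 = 13.45 μs.
d = s × t = 2.07e+08 × 1.345e-05 = 2.78 km.

2.78 km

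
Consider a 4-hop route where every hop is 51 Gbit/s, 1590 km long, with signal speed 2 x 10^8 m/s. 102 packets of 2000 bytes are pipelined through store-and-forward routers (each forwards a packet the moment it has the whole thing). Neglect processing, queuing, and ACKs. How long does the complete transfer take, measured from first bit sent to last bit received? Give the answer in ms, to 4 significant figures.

31.83 ms

Per-hop transmission t_tx = L/R = 16000/51000000000 = 0.000313725 ms.
Per-hop propagation t_prop = 1590000/200000000 = 7.95 ms.
Pipeline fill: first packet needs 4·t_tx to clear all hops; remaining 101 packets each add one t_tx.
Total = (4+102-1)·t_tx + 4·t_prop = 105·0.000313725 + 4·7.95 = 31.83 ms.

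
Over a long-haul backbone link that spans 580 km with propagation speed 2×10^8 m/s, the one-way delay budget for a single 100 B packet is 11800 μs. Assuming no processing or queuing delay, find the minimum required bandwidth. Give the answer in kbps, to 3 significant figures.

L = 800 bits.
Propagation delay = 580000 / 200000000 = 2900 μs.
Transmission budget = 11800 − 2900 = 8900 μs.
R ≥ L / t_tx = 800 bits / 0.0089 s = 89.9 kbps.

89.9 kbps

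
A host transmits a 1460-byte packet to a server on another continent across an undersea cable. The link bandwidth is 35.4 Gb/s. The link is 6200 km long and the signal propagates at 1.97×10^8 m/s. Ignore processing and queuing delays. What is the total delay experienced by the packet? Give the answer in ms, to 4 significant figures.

31.47 ms

L = 1460 × 8 = 11680 bits.
Transmission delay = L/R = 11680 / 35400000000 = 0.000329944 ms.
Propagation delay = d/s = 6200000 m / 197000000 m/s = 31.4721 ms.
Total = 31.47 ms.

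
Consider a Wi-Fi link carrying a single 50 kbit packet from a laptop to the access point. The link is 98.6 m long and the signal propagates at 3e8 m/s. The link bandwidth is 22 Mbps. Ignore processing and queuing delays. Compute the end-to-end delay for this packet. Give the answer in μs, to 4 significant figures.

2273 μs

L = 50000 bits.
Transmission delay = L/R = 50000 / 22000000 = 2272.73 μs.
Propagation delay = d/s = 98.6 m / 300000000 m/s = 0.328667 μs.
Total = 2273 μs.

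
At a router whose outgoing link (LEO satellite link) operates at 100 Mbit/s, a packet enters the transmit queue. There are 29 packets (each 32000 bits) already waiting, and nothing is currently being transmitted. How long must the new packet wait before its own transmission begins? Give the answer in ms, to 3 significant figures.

Each queued packet: L/R = 32000/100000000 = 0.32 ms.
29 queued → 9.28 ms.
Queuing delay = 9.28 ms.

9.28 ms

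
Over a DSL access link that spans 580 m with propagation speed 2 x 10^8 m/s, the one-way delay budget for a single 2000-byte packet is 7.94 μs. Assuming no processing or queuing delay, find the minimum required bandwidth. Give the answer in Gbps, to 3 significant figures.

3.17 Gbps

L = 16000 bits.
Propagation delay = 580 / 200000000 = 2.9 μs.
Transmission budget = 7.94 − 2.9 = 5.04 μs.
R ≥ L / t_tx = 16000 bits / 5.04e-06 s = 3.17 Gbps.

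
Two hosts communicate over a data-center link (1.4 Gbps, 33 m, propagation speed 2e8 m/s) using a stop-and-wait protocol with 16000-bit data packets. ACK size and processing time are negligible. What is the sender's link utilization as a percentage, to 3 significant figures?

t_tx = L/R = 16000/1400000000 = 1.14286e-05 s.
t_prop = 33/200000000 = 1.65e-07 s; RTT = 3.3e-07 s.
Cycle = t_tx + RTT = 1.17586e-05 s.
Utilization = t_tx / cycle = 1.14286e-05/1.17586e-05 = 97.2 %.

97.2 %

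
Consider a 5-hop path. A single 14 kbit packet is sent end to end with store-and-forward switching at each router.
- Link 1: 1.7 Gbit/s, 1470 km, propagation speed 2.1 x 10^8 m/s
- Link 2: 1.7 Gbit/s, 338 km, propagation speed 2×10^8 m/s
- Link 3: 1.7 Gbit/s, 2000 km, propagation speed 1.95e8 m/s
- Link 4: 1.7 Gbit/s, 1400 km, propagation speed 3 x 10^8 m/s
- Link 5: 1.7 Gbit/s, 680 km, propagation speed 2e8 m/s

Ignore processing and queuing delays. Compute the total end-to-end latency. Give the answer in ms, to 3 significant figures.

L = 14000 bits.
Transmission delay per hop = L/R = 14000/1700000000 = 0.00823529 ms; 5 hops → 0.0411765 ms.
Propagation delays (d/s per hop): 7, 1.69, 10.2564, 4.66667, 3.4 ms; sum = 27.0131 ms.
End-to-end = 27.1 ms.

27.1 ms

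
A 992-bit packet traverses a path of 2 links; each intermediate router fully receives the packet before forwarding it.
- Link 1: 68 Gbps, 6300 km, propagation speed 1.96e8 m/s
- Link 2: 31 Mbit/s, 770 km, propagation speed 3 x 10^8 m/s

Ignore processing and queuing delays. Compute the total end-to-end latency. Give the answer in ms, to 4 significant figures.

Transmission delays (L/R per hop): 1.45882e-05, 0.032 ms; sum = 0.0320146 ms.
Propagation delays (d/s per hop): 32.1429, 2.56667 ms; sum = 34.7095 ms.
End-to-end = 34.74 ms.

34.74 ms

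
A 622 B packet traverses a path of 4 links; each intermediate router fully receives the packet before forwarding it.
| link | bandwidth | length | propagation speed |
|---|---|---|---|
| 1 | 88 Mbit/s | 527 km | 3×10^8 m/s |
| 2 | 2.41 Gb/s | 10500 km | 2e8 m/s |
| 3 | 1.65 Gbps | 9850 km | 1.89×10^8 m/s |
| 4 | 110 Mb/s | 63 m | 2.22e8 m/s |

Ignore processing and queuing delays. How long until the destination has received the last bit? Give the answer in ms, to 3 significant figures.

106 ms

L = 622 × 8 = 4976 bits.
Transmission delays (L/R per hop): 0.0565455, 0.00206473, 0.00301576, 0.0452364 ms; sum = 0.106862 ms.
Propagation delays (d/s per hop): 1.75667, 52.5, 52.1164, 0.000283784 ms; sum = 106.373 ms.
End-to-end = 106 ms.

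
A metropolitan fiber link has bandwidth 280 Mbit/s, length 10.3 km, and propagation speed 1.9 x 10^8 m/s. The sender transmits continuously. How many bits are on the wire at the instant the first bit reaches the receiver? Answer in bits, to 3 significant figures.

Propagation delay = 10300 / 190000000 = 5.42105e-05 s.
BDP = R × t_prop = 280000000 × 5.42105e-05 = 15178.9 bits.

15200 bits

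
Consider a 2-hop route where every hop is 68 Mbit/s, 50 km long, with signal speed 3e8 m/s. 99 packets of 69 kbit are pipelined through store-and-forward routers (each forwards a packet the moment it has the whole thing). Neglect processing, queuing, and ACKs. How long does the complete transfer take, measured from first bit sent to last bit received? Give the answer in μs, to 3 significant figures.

Per-hop transmission t_tx = L/R = 69000/68000000 = 1014.71 μs.
Per-hop propagation t_prop = 50000/300000000 = 166.667 μs.
Pipeline fill: first packet needs 2·t_tx to clear all hops; remaining 98 packets each add one t_tx.
Total = (2+99-1)·t_tx + 2·t_prop = 100·1014.71 + 2·166.667 = 102000 μs.

102000 μs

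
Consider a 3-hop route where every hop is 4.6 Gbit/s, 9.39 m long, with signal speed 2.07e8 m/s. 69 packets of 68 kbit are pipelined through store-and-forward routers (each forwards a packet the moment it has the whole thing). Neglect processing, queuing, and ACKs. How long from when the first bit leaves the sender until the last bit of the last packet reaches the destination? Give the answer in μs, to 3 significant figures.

Per-hop transmission t_tx = L/R = 68000/4600000000 = 14.7826 μs.
Per-hop propagation t_prop = 9.39/2.07e+08 = 0.0453623 μs.
Pipeline fill: first packet needs 3·t_tx to clear all hops; remaining 68 packets each add one t_tx.
Total = (3+69-1)·t_tx + 3·t_prop = 71·14.7826 + 3·0.0453623 = 1050 μs.

1050 μs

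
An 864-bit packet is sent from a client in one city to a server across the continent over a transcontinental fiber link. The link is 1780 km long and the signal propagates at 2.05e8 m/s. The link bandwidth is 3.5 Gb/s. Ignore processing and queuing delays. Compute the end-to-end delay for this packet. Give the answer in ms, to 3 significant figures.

Transmission delay = L/R = 864 / 3500000000 = 0.000246857 ms.
Propagation delay = d/s = 1780000 m / 2.05e+08 m/s = 8.68293 ms.
Total = 8.68 ms.

8.68 ms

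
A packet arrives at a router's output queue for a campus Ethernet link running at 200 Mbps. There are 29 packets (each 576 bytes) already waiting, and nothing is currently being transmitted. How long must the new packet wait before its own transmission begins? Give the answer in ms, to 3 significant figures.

Each queued packet: L/R = 4608/200000000 = 0.02304 ms.
29 queued → 0.66816 ms.
Queuing delay = 0.668 ms.

0.668 ms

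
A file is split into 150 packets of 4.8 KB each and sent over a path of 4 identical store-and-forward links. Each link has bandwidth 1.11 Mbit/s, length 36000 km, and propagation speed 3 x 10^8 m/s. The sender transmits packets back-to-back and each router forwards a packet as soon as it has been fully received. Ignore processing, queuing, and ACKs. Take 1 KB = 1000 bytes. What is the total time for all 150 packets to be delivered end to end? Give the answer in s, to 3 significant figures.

5.77 s

Per-hop transmission t_tx = L/R = 38400/1110000 = 0.0345946 s.
Per-hop propagation t_prop = 36000000/300000000 = 0.12 s.
Pipeline fill: first packet needs 4·t_tx to clear all hops; remaining 149 packets each add one t_tx.
Total = (4+150-1)·t_tx + 4·t_prop = 153·0.0345946 + 4·0.12 = 5.77 s.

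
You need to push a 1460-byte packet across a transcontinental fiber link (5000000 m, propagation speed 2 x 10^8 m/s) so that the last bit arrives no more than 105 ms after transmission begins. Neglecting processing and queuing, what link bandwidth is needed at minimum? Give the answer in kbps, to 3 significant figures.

L = 11680 bits.
Propagation delay = 5000000 / 200000000 = 25 ms.
Transmission budget = 105 − 25 = 80 ms.
R ≥ L / t_tx = 11680 bits / 0.08 s = 146 kbps.

146 kbps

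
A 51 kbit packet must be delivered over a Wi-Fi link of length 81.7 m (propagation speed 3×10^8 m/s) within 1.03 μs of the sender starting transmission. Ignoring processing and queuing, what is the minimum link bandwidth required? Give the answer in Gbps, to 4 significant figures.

Propagation delay = 81.7 / 300000000 = 0.272333 μs.
Transmission budget = 1.03 − 0.272333 = 0.757667 μs.
R ≥ L / t_tx = 51000 bits / 7.57667e-07 s = 67.31 Gbps.

67.31 Gbps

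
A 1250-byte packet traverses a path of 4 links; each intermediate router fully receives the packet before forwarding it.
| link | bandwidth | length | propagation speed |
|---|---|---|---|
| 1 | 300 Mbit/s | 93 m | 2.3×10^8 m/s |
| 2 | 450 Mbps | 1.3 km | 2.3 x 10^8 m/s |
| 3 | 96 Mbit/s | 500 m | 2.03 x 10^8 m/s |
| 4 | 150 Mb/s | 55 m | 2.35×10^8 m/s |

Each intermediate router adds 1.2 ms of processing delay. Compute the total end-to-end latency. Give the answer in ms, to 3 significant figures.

3.84 ms

L = 1250 × 8 = 10000 bits.
Transmission delays (L/R per hop): 0.0333333, 0.0222222, 0.104167, 0.0666667 ms; sum = 0.226389 ms.
Propagation delays (d/s per hop): 0.000404348, 0.00565217, 0.00246305, 0.000234043 ms; sum = 0.00875362 ms.
Processing at 3 router(s): 3 × 1.2 ms = 3.6 ms.
End-to-end = 3.84 ms.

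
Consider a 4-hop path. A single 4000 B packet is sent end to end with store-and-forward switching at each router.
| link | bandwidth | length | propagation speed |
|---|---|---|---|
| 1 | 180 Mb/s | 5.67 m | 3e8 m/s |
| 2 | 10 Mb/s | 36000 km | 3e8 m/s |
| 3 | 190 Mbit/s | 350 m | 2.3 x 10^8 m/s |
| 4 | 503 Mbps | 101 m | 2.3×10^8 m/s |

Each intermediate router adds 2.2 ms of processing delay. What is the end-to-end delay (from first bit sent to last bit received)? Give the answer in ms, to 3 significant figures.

L = 4000 × 8 = 32000 bits.
Transmission delays (L/R per hop): 0.177778, 3.2, 0.168421, 0.0636183 ms; sum = 3.60982 ms.
Propagation delays (d/s per hop): 1.89e-05, 120, 0.00152174, 0.00043913 ms; sum = 120.002 ms.
Processing at 3 router(s): 3 × 2.2 ms = 6.6 ms.
End-to-end = 130 ms.

130 ms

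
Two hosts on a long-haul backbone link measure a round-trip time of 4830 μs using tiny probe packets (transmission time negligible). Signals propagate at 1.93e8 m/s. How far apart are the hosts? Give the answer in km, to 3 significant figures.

466 km

One-way propagation = RTT/2 = 2415 μs.
d = s × t = 193000000 × 0.002415 = 466 km.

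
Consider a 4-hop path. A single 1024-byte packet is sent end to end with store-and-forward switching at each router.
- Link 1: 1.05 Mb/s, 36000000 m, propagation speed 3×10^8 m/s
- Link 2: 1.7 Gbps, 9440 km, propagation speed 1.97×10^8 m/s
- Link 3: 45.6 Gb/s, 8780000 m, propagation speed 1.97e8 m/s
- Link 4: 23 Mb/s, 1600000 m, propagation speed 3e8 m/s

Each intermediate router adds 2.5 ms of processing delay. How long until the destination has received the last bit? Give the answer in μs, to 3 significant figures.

233000 μs

L = 1024 × 8 = 8192 bits.
Transmission delays (L/R per hop): 7801.9, 4.81882, 0.179649, 356.174 μs; sum = 8163.08 μs.
Propagation delays (d/s per hop): 120000, 47918.8, 44568.5, 5333.33 μs; sum = 217821 μs.
Processing at 3 router(s): 3 × 2.5 ms = 7500 μs.
End-to-end = 233000 μs.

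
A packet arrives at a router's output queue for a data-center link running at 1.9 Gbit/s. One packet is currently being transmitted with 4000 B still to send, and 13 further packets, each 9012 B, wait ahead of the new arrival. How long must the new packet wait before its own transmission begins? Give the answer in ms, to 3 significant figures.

0.510 ms

Each queued packet: L/R = 72096/1900000000 = 0.0379453 ms.
13 queued → 0.493288 ms.
Plus remaining 32000 bits of current packet: 0.0168421 ms.
Queuing delay = 0.510 ms.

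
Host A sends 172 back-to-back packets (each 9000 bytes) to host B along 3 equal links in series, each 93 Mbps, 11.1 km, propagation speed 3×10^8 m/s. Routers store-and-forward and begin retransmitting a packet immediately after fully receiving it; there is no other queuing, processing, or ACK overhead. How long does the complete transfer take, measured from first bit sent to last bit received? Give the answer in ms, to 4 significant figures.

134.8 ms

Per-hop transmission t_tx = L/R = 72000/93000000 = 0.774194 ms.
Per-hop propagation t_prop = 11100/300000000 = 0.037 ms.
Pipeline fill: first packet needs 3·t_tx to clear all hops; remaining 171 packets each add one t_tx.
Total = (3+172-1)·t_tx + 3·t_prop = 174·0.774194 + 3·0.037 = 134.8 ms.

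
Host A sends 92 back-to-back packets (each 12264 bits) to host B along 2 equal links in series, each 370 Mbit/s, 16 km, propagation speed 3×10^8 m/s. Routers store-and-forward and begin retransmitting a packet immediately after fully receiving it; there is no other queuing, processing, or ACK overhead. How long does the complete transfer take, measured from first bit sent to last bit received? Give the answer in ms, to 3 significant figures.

Per-hop transmission t_tx = L/R = 12264/370000000 = 0.0331459 ms.
Per-hop propagation t_prop = 16000/300000000 = 0.0533333 ms.
Pipeline fill: first packet needs 2·t_tx to clear all hops; remaining 91 packets each add one t_tx.
Total = (2+92-1)·t_tx + 2·t_prop = 93·0.0331459 + 2·0.0533333 = 3.19 ms.

3.19 ms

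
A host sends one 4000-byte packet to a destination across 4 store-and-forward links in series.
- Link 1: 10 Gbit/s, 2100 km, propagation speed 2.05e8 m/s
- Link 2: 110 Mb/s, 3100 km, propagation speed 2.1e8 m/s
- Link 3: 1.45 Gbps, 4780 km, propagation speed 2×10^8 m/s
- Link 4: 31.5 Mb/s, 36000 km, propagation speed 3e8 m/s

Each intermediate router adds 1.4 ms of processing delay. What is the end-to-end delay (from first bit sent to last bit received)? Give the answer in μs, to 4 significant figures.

L = 4000 × 8 = 32000 bits.
Transmission delays (L/R per hop): 3.2, 290.909, 22.069, 1015.87 μs; sum = 1332.05 μs.
Propagation delays (d/s per hop): 10243.9, 14761.9, 23900, 120000 μs; sum = 168906 μs.
Processing at 3 router(s): 3 × 1.4 ms = 4200 μs.
End-to-end = 174400 μs.

174400 μs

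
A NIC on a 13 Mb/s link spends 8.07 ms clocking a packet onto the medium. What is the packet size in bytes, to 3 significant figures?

L = R × t_tx = 13000000 b/s × 0.00807 s = 104910 bits.
In bytes: 104910 / 8 = 13100 bytes.

13100 bytes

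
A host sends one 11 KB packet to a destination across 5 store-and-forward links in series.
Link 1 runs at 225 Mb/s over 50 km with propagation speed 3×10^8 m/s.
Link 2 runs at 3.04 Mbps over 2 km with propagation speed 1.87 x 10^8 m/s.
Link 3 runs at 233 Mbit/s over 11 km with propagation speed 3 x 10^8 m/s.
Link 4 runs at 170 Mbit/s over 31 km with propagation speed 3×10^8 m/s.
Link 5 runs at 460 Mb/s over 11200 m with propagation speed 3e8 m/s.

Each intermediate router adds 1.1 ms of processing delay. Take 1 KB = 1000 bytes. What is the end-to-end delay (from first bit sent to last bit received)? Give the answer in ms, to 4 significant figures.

35.18 ms

L = 88000 bits.
Transmission delays (L/R per hop): 0.391111, 28.9474, 0.377682, 0.517647, 0.191304 ms; sum = 30.4251 ms.
Propagation delays (d/s per hop): 0.166667, 0.0106952, 0.0366667, 0.103333, 0.0373333 ms; sum = 0.354695 ms.
Processing at 4 router(s): 4 × 1.1 ms = 4.4 ms.
End-to-end = 35.18 ms.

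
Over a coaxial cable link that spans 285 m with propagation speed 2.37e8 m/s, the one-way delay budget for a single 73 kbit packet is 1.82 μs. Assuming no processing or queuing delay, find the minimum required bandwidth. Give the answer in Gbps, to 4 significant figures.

118.2 Gbps

Propagation delay = 285 / 237000000 = 1.20253 μs.
Transmission budget = 1.82 − 1.20253 = 0.617468 μs.
R ≥ L / t_tx = 73000 bits / 6.17468e-07 s = 118.2 Gbps.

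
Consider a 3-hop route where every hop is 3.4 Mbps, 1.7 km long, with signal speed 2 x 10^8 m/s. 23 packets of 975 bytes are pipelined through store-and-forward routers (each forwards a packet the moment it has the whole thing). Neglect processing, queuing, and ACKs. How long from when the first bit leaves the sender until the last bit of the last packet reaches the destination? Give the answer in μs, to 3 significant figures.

57400 μs

Per-hop transmission t_tx = L/R = 7800/3400000 = 2294.12 μs.
Per-hop propagation t_prop = 1700/200000000 = 8.5 μs.
Pipeline fill: first packet needs 3·t_tx to clear all hops; remaining 22 packets each add one t_tx.
Total = (3+23-1)·t_tx + 3·t_prop = 25·2294.12 + 3·8.5 = 57400 μs.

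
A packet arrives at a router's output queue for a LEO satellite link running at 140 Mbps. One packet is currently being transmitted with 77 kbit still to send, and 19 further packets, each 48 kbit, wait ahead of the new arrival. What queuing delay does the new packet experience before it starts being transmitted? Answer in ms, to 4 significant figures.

Each queued packet: L/R = 48000/140000000 = 0.342857 ms.
19 queued → 6.51429 ms.
Plus remaining 77000 bits of current packet: 0.55 ms.
Queuing delay = 7.064 ms.

7.064 ms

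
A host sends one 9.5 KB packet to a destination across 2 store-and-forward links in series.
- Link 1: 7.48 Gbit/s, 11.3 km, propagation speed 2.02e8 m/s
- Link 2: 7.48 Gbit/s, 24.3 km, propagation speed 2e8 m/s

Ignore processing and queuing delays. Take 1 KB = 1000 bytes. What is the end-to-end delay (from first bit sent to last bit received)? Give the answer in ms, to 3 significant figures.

L = 76000 bits.
Transmission delay per hop = L/R = 76000/7480000000 = 0.0101604 ms; 2 hops → 0.0203209 ms.
Propagation delays (d/s per hop): 0.0559406, 0.1215 ms; sum = 0.177441 ms.
End-to-end = 0.198 ms.

0.198 ms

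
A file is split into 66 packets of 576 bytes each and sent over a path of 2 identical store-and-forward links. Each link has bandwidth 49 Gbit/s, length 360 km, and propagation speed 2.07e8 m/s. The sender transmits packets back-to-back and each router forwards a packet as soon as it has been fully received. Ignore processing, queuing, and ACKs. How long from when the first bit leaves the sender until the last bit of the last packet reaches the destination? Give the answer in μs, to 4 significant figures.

3485 μs

Per-hop transmission t_tx = L/R = 4608/49000000000 = 0.0940408 μs.
Per-hop propagation t_prop = 360000/2.07e+08 = 1739.13 μs.
Pipeline fill: first packet needs 2·t_tx to clear all hops; remaining 65 packets each add one t_tx.
Total = (2+66-1)·t_tx + 2·t_prop = 67·0.0940408 + 2·1739.13 = 3485 μs.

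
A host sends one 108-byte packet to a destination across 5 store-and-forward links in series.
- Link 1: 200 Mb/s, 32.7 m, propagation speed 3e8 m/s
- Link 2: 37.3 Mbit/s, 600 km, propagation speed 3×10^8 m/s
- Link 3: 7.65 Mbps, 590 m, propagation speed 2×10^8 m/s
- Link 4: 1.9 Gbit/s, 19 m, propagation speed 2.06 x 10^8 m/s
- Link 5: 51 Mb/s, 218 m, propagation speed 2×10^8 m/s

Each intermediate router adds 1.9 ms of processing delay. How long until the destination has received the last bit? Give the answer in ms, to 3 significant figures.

L = 108 × 8 = 864 bits.
Transmission delays (L/R per hop): 0.00432, 0.0231635, 0.112941, 0.000454737, 0.0169412 ms; sum = 0.157821 ms.
Propagation delays (d/s per hop): 0.000109, 2, 0.00295, 9.2233e-05, 0.00109 ms; sum = 2.00424 ms.
Processing at 4 router(s): 4 × 1.9 ms = 7.6 ms.
End-to-end = 9.76 ms.

9.76 ms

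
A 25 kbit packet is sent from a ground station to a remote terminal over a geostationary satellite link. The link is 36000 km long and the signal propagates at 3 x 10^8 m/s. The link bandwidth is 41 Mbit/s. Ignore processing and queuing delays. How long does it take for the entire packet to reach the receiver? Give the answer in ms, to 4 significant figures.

L = 25000 bits.
Transmission delay = L/R = 25000 / 41000000 = 0.609756 ms.
Propagation delay = d/s = 36000000 m / 300000000 m/s = 120 ms.
Total = 120.6 ms.

120.6 ms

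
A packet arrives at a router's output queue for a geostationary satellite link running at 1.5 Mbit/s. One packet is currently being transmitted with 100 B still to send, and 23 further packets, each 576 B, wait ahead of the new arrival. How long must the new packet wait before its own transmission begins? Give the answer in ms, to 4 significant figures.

Each queued packet: L/R = 4608/1500000 = 3.072 ms.
23 queued → 70.656 ms.
Plus remaining 800 bits of current packet: 0.533333 ms.
Queuing delay = 71.19 ms.

71.19 ms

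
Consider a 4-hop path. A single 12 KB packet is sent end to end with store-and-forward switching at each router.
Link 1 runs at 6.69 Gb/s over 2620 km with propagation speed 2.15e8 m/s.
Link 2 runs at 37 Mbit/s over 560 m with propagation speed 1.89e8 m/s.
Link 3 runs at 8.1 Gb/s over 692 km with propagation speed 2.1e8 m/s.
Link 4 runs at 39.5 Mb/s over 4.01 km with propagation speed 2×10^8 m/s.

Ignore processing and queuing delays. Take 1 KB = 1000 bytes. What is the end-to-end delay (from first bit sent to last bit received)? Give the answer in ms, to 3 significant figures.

20.6 ms

L = 96000 bits.
Transmission delays (L/R per hop): 0.0143498, 2.59459, 0.0118519, 2.43038 ms; sum = 5.05118 ms.
Propagation delays (d/s per hop): 12.186, 0.00296296, 3.29524, 0.02005 ms; sum = 15.5043 ms.
End-to-end = 20.6 ms.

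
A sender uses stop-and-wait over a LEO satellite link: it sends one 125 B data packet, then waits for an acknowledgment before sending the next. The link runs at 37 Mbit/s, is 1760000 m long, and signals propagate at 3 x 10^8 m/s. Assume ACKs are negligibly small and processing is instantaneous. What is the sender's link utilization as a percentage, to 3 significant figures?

0.230 %

t_tx = L/R = 1000/37000000 = 2.7027e-05 s.
t_prop = 1760000/300000000 = 0.00586667 s; RTT = 0.0117333 s.
Cycle = t_tx + RTT = 0.0117604 s.
Utilization = t_tx / cycle = 2.7027e-05/0.0117604 = 0.230 %.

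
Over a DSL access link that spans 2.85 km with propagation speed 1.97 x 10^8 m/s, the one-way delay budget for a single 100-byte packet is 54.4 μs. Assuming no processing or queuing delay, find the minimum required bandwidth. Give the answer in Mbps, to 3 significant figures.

20.0 Mbps

L = 800 bits.
Propagation delay = 2850 / 197000000 = 14.467 μs.
Transmission budget = 54.4 − 14.467 = 39.933 μs.
R ≥ L / t_tx = 800 bits / 3.9933e-05 s = 20.0 Mbps.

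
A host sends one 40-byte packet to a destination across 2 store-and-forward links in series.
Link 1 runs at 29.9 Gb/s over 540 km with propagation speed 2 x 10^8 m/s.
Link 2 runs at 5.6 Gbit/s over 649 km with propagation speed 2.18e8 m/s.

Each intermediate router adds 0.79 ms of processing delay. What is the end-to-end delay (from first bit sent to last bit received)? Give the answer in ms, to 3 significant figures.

L = 40 × 8 = 320 bits.
Transmission delays (L/R per hop): 1.07023e-05, 5.71429e-05 ms; sum = 6.78452e-05 ms.
Propagation delays (d/s per hop): 2.7, 2.97706 ms; sum = 5.67706 ms.
Processing at 1 router(s): 1 × 0.79 ms = 0.79 ms.
End-to-end = 6.47 ms.

6.47 ms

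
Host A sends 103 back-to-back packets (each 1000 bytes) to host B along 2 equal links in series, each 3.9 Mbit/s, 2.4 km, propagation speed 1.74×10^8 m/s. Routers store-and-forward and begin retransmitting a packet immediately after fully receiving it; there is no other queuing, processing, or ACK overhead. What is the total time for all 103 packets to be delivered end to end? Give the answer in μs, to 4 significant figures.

213400 μs

Per-hop transmission t_tx = L/R = 8000/3900000 = 2051.28 μs.
Per-hop propagation t_prop = 2400/174000000 = 13.7931 μs.
Pipeline fill: first packet needs 2·t_tx to clear all hops; remaining 102 packets each add one t_tx.
Total = (2+103-1)·t_tx + 2·t_prop = 104·2051.28 + 2·13.7931 = 213400 μs.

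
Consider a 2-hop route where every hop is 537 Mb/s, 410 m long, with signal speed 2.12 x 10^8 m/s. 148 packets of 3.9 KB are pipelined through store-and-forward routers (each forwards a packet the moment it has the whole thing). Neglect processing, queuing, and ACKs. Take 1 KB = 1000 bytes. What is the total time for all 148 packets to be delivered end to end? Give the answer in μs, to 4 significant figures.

8661 μs

Per-hop transmission t_tx = L/R = 31200/537000000 = 58.1006 μs.
Per-hop propagation t_prop = 410/212000000 = 1.93396 μs.
Pipeline fill: first packet needs 2·t_tx to clear all hops; remaining 147 packets each add one t_tx.
Total = (2+148-1)·t_tx + 2·t_prop = 149·58.1006 + 2·1.93396 = 8661 μs.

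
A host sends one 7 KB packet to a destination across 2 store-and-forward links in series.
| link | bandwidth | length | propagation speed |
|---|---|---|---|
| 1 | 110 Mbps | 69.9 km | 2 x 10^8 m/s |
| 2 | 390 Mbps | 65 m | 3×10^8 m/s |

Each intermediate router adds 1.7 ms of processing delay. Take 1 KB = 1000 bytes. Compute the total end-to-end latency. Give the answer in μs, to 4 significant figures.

L = 56000 bits.
Transmission delays (L/R per hop): 509.091, 143.59 μs; sum = 652.681 μs.
Propagation delays (d/s per hop): 349.5, 0.216667 μs; sum = 349.717 μs.
Processing at 1 router(s): 1 × 1.7 ms = 1700 μs.
End-to-end = 2702 μs.

2702 μs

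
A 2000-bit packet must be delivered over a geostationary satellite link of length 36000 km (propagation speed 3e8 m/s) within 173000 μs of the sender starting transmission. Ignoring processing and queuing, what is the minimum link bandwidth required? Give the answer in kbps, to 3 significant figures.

37.7 kbps

Propagation delay = 36000000 / 300000000 = 120000 μs.
Transmission budget = 173000 − 120000 = 53000 μs.
R ≥ L / t_tx = 2000 bits / 0.053 s = 37.7 kbps.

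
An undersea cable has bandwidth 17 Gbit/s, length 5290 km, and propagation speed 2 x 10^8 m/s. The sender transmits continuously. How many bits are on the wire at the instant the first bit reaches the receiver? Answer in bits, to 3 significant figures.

Propagation delay = 5290000 / 200000000 = 0.02645 s.
BDP = R × t_prop = 17000000000 × 0.02645 = 449650000 bits.

450000000 bits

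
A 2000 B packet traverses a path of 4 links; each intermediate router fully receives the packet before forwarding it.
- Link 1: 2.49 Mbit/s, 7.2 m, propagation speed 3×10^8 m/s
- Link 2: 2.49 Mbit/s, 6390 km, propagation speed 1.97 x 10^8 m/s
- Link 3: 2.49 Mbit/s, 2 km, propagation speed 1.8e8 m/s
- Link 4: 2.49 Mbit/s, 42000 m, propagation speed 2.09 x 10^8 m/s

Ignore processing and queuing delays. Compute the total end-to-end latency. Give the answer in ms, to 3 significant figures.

L = 2000 × 8 = 16000 bits.
Transmission delay per hop = L/R = 16000/2490000 = 6.4257 ms; 4 hops → 25.7028 ms.
Propagation delays (d/s per hop): 2.4e-05, 32.4365, 0.0111111, 0.200957 ms; sum = 32.6486 ms.
End-to-end = 58.4 ms.

58.4 ms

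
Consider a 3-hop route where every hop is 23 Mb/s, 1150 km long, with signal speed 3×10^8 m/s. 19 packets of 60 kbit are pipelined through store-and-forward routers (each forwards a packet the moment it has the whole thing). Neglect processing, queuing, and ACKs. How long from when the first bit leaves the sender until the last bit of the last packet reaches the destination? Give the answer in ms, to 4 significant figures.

Per-hop transmission t_tx = L/R = 60000/23000000 = 2.6087 ms.
Per-hop propagation t_prop = 1150000/300000000 = 3.83333 ms.
Pipeline fill: first packet needs 3·t_tx to clear all hops; remaining 18 packets each add one t_tx.
Total = (3+19-1)·t_tx + 3·t_prop = 21·2.6087 + 3·3.83333 = 66.28 ms.

66.28 ms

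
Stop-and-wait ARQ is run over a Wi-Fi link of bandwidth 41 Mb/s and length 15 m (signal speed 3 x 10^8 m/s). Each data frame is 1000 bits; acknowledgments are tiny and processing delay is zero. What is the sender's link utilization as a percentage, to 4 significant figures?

t_tx = L/R = 1000/41000000 = 2.43902e-05 s.
t_prop = 15/300000000 = 5e-08 s; RTT = 1e-07 s.
Cycle = t_tx + RTT = 2.44902e-05 s.
Utilization = t_tx / cycle = 2.43902e-05/2.44902e-05 = 99.59 %.

99.59 %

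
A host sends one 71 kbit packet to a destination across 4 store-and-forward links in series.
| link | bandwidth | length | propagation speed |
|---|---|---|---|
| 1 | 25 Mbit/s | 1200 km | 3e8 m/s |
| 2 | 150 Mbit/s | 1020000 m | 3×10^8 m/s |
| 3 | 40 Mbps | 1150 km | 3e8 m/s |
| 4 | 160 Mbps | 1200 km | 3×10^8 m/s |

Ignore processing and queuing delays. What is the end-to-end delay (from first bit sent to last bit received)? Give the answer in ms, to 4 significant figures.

20.77 ms

L = 71000 bits.
Transmission delays (L/R per hop): 2.84, 0.473333, 1.775, 0.44375 ms; sum = 5.53208 ms.
Propagation delays (d/s per hop): 4, 3.4, 3.83333, 4 ms; sum = 15.2333 ms.
End-to-end = 20.77 ms.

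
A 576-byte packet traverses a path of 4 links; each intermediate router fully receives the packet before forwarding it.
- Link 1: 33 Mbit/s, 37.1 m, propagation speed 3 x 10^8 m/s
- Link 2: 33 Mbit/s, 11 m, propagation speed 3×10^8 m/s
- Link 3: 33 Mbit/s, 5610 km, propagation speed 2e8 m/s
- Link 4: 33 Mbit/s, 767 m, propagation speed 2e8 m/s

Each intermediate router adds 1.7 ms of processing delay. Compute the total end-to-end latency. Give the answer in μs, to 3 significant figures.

33700 μs

L = 576 × 8 = 4608 bits.
Transmission delay per hop = L/R = 4608/33000000 = 139.636 μs; 4 hops → 558.545 μs.
Propagation delays (d/s per hop): 0.123667, 0.0366667, 28050, 3.835 μs; sum = 28054 μs.
Processing at 3 router(s): 3 × 1.7 ms = 5100 μs.
End-to-end = 33700 μs.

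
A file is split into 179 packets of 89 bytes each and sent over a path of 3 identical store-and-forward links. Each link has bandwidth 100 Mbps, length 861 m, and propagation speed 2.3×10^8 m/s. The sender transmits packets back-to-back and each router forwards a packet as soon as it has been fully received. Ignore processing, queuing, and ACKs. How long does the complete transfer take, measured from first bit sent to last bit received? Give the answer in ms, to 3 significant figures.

Per-hop transmission t_tx = L/R = 712/100000000 = 0.00712 ms.
Per-hop propagation t_prop = 861/2.3e+08 = 0.00374348 ms.
Pipeline fill: first packet needs 3·t_tx to clear all hops; remaining 178 packets each add one t_tx.
Total = (3+179-1)·t_tx + 3·t_prop = 181·0.00712 + 3·0.00374348 = 1.30 ms.

1.30 ms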